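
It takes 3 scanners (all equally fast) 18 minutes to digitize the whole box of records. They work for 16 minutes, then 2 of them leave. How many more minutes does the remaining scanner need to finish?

6 minutes

One scanner does 1/54 of the job per minute.
After 16 minutes with 3 scanners, 8/9 is done (1/9 left).
With 1 scanner the rate is 1/54, so the rest takes 1/9 ÷ 1/54 = 6 minutes.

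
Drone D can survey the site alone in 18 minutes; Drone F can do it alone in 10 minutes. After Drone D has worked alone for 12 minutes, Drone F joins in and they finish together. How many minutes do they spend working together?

15/7 minutes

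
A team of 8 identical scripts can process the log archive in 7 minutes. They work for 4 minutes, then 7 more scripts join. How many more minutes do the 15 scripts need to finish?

One script does 1/56 of the job per minute.
After 4 minutes with 8 scripts, 4/7 is done (3/7 left).
With 15 scripts the rate is 15/56, so the rest takes 3/7 ÷ 15/56 = 8/5 minutes.

8/5 minutes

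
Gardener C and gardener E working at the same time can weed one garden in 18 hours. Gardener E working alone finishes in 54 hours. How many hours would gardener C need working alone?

27 hours

Combined rate is 1/18 per hour.
Known contribution: 1/54 per hour.
So gardener C's rate is 1/18 − 1/54 = 1/27, meaning 27 hours alone.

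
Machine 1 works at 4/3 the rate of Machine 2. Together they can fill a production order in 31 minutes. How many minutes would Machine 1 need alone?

217/4 minutes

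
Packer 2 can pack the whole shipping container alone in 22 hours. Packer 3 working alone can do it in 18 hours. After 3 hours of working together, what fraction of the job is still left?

23/33

Combined rate: 1/22 + 1/18 = (9 + 11)/198 = 20/198 = 10/99 per hour.
In 3 hours they complete 3·10/99 = 10/33 of the job.
So 23/33 remains.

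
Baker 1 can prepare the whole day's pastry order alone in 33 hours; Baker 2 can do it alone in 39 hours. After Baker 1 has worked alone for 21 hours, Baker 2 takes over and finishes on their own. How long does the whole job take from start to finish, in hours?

In 21 hours Baker 1 does 21/33 = 7/11 of the job, leaving 4/11.
Baker 2 works at 1/39 per hour, so finishing takes 4/11 ÷ 1/39 = 156/11 hours.
Total time = 21 + 156/11 = 387/11 hours.

387/11 hours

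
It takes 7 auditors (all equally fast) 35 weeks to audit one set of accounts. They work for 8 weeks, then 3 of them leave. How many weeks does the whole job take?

One auditor does 1/245 of the job per week.
After 8 weeks with 7 auditors, 8/35 is done (27/35 left).
With 4 auditors the rate is 4/245, so the rest takes 27/35 ÷ 4/245 = 189/4 weeks.
Total = 8 + 189/4 = 221/4 weeks.

221/4 weeks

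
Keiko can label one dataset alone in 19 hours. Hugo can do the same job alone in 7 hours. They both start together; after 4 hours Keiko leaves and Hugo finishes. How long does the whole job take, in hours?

105/19 hours

In the first 4 hours the combined rate is 26/133, so 104/133 of the job is done, leaving 29/133.
After Keiko leaves the rate is 1/7 per hour; the remaining 29/133 takes 29/19 hours.
Total = 4 + 29/19 = 105/19 hours.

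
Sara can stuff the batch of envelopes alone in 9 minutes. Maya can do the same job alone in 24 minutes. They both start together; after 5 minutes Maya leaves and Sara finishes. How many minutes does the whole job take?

In the first 5 minutes the combined rate is 11/72, so 55/72 of the job is done, leaving 17/72.
After Maya leaves the rate is 1/9 per minute; the remaining 17/72 takes 17/8 minutes.
Total = 5 + 17/8 = 57/8 minutes.

57/8 minutes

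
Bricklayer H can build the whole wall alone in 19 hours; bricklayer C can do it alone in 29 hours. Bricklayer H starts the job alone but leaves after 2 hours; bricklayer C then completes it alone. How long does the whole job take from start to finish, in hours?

In 2 hours bricklayer H does 2/19 of the job, leaving 17/19.
Bricklayer C works at 1/29 per hour, so finishing takes 17/19 ÷ 1/29 = 493/19 hours.
Total time = 2 + 493/19 = 531/19 hours.

531/19 hours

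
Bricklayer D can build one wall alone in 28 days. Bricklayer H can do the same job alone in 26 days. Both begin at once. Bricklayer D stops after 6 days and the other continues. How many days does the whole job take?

143/7 days

In the first 6 days the combined rate is 27/364, so 81/182 of the job is done, leaving 101/182.
After bricklayer D leaves the rate is 1/26 per day; the remaining 101/182 takes 101/7 days.
Total = 6 + 101/7 = 143/7 days.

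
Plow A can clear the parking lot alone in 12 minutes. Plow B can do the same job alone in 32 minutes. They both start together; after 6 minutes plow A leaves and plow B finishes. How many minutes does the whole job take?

16 minutes

In the first 6 minutes the combined rate is 11/96, so 11/16 of the job is done, leaving 5/16.
After plow A leaves the rate is 1/32 per minute; the remaining 5/16 takes 10 minutes.
Total = 6 + 10 = 16 minutes.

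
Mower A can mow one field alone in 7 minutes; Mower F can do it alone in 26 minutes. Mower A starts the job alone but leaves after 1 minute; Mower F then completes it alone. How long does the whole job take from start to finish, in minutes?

In 1 minute Mower A does 1/7 of the job, leaving 6/7.
Mower F works at 1/26 per minute, so finishing takes 6/7 ÷ 1/26 = 156/7 minutes.
Total time = 1 + 156/7 = 163/7 minutes.

163/7 minutes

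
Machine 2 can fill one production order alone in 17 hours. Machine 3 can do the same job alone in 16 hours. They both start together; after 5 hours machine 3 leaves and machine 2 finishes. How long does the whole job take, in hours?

In the first 5 hours the combined rate is 33/272, so 165/272 of the job is done, leaving 107/272.
After machine 3 leaves the rate is 1/17 per hour; the remaining 107/272 takes 107/16 hours.
Total = 5 + 107/16 = 187/16 hours.

187/16 hours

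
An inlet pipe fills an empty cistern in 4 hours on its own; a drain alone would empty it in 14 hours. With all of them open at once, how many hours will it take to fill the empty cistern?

28/5 hours

Net rate = 1/4 − 1/14 = (7 − 2)/28 = 5/28 per hour.
Filling time = 1 ÷ (5/28) = 28/5 hours.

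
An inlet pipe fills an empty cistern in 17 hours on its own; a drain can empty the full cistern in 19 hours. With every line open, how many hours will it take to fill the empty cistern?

323/2 hours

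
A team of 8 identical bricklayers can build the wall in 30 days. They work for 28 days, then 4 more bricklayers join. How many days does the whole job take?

88/3 days

One bricklayer does 1/240 of the job per day.
After 28 days with 8 bricklayers, 14/15 is done (1/15 left).
With 12 bricklayers the rate is 12/240 = 1/20, so the rest takes 1/15 ÷ 1/20 = 4/3 days.
Total = 28 + 4/3 = 88/3 days.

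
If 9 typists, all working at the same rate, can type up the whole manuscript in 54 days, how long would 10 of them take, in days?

Total work is 9·54 = 486 typist-days.
With 10 typists: 486/10 = 243/5 days.

243/5 days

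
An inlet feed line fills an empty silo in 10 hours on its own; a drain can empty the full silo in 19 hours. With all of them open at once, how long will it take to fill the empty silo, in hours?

190/9 hours

Net rate = 1/10 − 1/19 = (19 − 10)/190 = 9/190 per hour.
Filling time = 1 ÷ (9/190) = 190/9 hours.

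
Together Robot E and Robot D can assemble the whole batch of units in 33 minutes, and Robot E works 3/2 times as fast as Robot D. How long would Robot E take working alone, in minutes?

55 minutes

Let Robot D's rate be r; then Robot E's rate is (3/2)r, so together (3/2 + 1)r = (5/2)r = 1/33.
Thus r = 2/165 per minute.
Robot D alone: 165/2 minutes; Robot E alone: 55 minutes.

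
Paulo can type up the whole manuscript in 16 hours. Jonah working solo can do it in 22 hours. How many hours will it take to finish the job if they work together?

With two workers the combined time is the product over the sum: 16·22/(16+22) = 352/38 = 176/19 hours.

176/19 hours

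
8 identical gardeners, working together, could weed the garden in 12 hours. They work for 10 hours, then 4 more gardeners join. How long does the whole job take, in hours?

One gardener does 1/96 of the job per hour.
After 10 hours with 8 gardeners, 5/6 is done (1/6 left).
With 12 gardeners the rate is 12/96 = 1/8, so the rest takes 1/6 ÷ 1/8 = 4/3 hours.
Total = 10 + 4/3 = 34/3 hours.

34/3 hours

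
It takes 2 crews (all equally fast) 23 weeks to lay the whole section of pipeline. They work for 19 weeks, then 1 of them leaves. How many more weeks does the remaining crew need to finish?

8 weeks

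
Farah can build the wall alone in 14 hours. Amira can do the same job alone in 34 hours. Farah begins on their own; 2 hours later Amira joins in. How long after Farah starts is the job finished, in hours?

In the first 2 hours Farah alone does 2/14 = 1/7 of the job, leaving 6/7.
Once everyone is working, combined rate: 1/14 + 1/34 = (17 + 7)/238 = 24/238 = 12/119 per hour.
Remaining 6/7 at 12/119 per hour takes 17/2 hours.
Total from the start = 2 + 17/2 = 21/2 hours.

21/2 hours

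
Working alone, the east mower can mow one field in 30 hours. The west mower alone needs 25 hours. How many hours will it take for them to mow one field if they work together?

Combined rate: 1/30 + 1/25 = (5 + 6)/150 = 11/150 per hour.
Time = 1 ÷ (11/150) = 150/11 hours.

150/11 hours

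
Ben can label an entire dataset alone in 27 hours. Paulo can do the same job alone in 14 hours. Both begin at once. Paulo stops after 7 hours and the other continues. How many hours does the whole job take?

In the first 7 hours the combined rate is 41/378, so 41/54 of the job is done, leaving 13/54.
After Paulo leaves the rate is 1/27 per hour; the remaining 13/54 takes 13/2 hours.
Total = 7 + 13/2 = 27/2 hours.

27/2 hours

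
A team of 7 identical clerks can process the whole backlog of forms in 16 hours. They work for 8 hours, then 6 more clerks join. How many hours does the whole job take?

160/13 hours

One clerk does 1/112 of the job per hour.
After 8 hours with 7 clerks, 1/2 is done (1/2 left).
With 13 clerks the rate is 13/112, so the rest takes 1/2 ÷ 13/112 = 56/13 hours.
Total = 8 + 56/13 = 160/13 hours.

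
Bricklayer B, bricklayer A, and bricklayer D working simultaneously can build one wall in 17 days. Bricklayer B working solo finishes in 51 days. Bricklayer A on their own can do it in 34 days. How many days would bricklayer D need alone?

Combined rate is 1/17 per day.
Known contribution: 1/51 + 1/34 = (2 + 3)/102 = 5/102 per day.
So bricklayer D's rate is 1/17 − 5/102 = 1/102, meaning 102 days alone.

102 days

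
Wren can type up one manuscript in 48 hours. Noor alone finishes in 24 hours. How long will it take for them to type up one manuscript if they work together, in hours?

With two workers the combined time is the product over the sum: 48·24/(48+24) = 1152/72 = 16 hours.

16 hours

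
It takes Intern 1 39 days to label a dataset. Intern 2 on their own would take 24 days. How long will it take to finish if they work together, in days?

Combined rate: 1/39 + 1/24 = (8 + 13)/312 = 21/312 = 7/104 per day.
Time = 1 ÷ (7/104) = 104/7 days.

104/7 days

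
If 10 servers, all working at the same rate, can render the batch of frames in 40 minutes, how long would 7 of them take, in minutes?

Total work is 10·40 = 400 server-minutes.
With 7 servers: 400/7 minutes.

400/7 minutes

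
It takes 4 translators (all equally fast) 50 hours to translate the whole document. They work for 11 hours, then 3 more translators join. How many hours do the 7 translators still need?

One translator does 1/200 of the job per hour.
After 11 hours with 4 translators, 11/50 is done (39/50 left).
With 7 translators the rate is 7/200, so the rest takes 39/50 ÷ 7/200 = 156/7 hours.

156/7 hours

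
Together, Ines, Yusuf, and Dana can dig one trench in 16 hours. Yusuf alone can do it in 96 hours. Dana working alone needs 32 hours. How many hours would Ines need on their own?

Combined rate is 1/16 per hour.
Known contribution: 1/96 + 1/32 = (1 + 3)/96 = 4/96 = 1/24 per hour.
So Ines's rate is 1/16 − 1/24 = 1/48, meaning 48 hours alone.

48 hours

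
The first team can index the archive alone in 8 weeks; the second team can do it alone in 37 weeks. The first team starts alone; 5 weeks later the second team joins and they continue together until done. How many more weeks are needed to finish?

In 5 weeks the first team does 5/8 of the job, leaving 3/8.
The first team and the second team together work at 45/296 per week, so finishing takes 3/8 ÷ 45/296 = 37/15 weeks.

37/15 weeks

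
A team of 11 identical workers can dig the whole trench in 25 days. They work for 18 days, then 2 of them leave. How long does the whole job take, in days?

One worker does 1/275 of the job per day.
After 18 days with 11 workers, 18/25 is done (7/25 left).
With 9 workers the rate is 9/275, so the rest takes 7/25 ÷ 9/275 = 77/9 days.
Total = 18 + 77/9 = 239/9 days.

239/9 days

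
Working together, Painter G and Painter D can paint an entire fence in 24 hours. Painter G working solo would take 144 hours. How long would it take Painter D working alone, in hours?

144/5 hours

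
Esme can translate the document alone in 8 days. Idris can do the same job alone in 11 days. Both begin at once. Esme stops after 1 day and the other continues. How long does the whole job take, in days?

In the first 1 day the combined rate is 19/88, so 19/88 of the job is done, leaving 69/88.
After Esme leaves the rate is 1/11 per day; the remaining 69/88 takes 69/8 days.
Total = 1 + 69/8 = 77/8 days.

77/8 days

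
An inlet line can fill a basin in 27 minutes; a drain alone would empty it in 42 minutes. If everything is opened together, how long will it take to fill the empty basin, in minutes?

Net rate = 1/27 − 1/42 = (14 − 9)/378 = 5/378 per minute.
Filling time = 1 ÷ (5/378) = 378/5 minutes.

378/5 minutes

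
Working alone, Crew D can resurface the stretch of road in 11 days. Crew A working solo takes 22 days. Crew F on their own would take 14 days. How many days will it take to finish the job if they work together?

Combined rate: 1/11 + 1/22 + 1/14 = (14 + 7 + 11)/154 = 32/154 = 16/77 per day.
Time = 1 ÷ (16/77) = 77/16 days.

77/16 days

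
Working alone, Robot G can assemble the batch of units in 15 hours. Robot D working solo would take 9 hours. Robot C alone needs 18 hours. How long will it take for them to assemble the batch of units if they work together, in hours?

30/7 hours

Combined rate: 1/15 + 1/9 + 1/18 = (6 + 10 + 5)/90 = 21/90 = 7/30 per hour.
Time = 1 ÷ (7/30) = 30/7 hours.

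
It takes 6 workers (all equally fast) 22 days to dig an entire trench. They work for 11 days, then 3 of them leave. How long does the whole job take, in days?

33 days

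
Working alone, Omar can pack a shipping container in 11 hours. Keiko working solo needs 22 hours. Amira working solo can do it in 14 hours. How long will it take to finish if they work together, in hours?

77/16 hours

Combined rate: 1/11 + 1/22 + 1/14 = (14 + 7 + 11)/154 = 32/154 = 16/77 per hour.
Time = 1 ÷ (16/77) = 77/16 hours.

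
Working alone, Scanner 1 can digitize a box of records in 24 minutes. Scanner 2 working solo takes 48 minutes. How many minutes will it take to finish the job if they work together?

With two workers the combined time is the product over the sum: 24·48/(24+48) = 1152/72 = 16 minutes.

16 minutes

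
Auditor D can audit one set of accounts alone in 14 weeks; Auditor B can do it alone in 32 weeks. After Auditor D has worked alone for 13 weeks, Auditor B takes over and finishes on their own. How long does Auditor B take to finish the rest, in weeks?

In 13 weeks Auditor D does 13/14 of the job, leaving 1/14.
Auditor B works at 1/32 per week, so finishing takes 1/14 ÷ 1/32 = 16/7 weeks.

16/7 weeks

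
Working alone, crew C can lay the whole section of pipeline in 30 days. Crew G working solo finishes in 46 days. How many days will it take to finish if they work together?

345/19 days

Combined rate: 1/30 + 1/46 = (23 + 15)/690 = 38/690 = 19/345 per day.
Time = 1 ÷ (19/345) = 345/19 days.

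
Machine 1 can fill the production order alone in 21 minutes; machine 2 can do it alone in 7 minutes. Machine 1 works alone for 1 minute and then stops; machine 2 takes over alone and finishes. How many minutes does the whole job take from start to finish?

In 1 minute machine 1 does 1/21 of the job, leaving 20/21.
Machine 2 works at 1/7 per minute, so finishing takes 20/21 ÷ 1/7 = 20/3 minutes.
Total time = 1 + 20/3 = 23/3 minutes.

23/3 minutes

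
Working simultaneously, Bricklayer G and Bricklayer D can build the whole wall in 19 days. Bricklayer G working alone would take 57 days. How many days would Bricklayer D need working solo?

Combined rate is 1/19 per day.
Known contribution: 1/57 per day.
So Bricklayer D's rate is 1/19 − 1/57 = 2/57, meaning 57/2 days alone.

57/2 days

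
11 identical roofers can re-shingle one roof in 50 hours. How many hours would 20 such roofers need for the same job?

Total work is 11·50 = 550 roofer-hours.
With 20 roofers: 550/20 = 55/2 hours.

55/2 hours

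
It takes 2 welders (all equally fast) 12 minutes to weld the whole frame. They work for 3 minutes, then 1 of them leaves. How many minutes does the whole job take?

One welder does 1/24 of the job per minute.
After 3 minutes with 2 welders, 1/4 is done (3/4 left).
With 1 welder the rate is 1/24, so the rest takes 3/4 ÷ 1/24 = 18 minutes.
Total = 3 + 18 = 21 minutes.

21 minutes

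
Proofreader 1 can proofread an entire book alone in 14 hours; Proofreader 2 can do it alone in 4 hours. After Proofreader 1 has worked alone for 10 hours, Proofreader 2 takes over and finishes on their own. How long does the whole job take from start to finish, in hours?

78/7 hours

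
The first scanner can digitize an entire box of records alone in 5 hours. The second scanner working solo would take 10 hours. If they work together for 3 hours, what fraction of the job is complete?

9/10

Combined rate: 1/5 + 1/10 = (2 + 1)/10 = 3/10 per hour.
In 3 hours they complete 3·3/10 = 9/10 of the job.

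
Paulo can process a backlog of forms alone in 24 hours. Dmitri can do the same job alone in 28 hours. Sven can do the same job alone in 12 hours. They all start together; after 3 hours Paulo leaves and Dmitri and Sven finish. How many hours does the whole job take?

147/20 hours

In the first 3 hours the combined rate is 9/56, so 27/56 of the job is done, leaving 29/56.
After Paulo leaves the rate is 5/42 per hour; the remaining 29/56 takes 87/20 hours.
Total = 3 + 87/20 = 147/20 hours.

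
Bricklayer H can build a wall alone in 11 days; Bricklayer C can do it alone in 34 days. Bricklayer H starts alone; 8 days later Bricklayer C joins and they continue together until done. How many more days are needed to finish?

34/15 days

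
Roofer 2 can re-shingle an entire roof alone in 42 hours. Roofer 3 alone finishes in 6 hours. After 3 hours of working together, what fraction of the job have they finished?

Combined rate: 1/42 + 1/6 = (1 + 7)/42 = 8/42 = 4/21 per hour.
In 3 hours they complete 3·4/21 = 4/7 of the job.

4/7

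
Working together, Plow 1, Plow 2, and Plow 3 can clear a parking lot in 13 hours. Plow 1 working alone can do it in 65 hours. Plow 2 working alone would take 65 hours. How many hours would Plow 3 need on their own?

65/3 hours

Combined rate is 1/13 per hour.
Known contribution: 1/65 + 1/65 = (1 + 1)/65 = 2/65 per hour.
So Plow 3's rate is 1/13 − 2/65 = 3/65, meaning 65/3 hours alone.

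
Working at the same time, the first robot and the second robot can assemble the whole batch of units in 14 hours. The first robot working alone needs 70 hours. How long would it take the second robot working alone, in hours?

Combined rate is 1/14 per hour.
Known contribution: 1/70 per hour.
So the second robot's rate is 1/14 − 1/70 = 2/35, meaning 35/2 hours alone.

35/2 hours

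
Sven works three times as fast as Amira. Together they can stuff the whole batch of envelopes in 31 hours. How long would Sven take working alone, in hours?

Let Amira's rate be r; then Sven's rate is 3r, so together (3 + 1)r = 4r = 1/31.
Thus r = 1/124 per hour.
Amira alone: 124 hours; Sven alone: 124/3 hours.

124/3 hours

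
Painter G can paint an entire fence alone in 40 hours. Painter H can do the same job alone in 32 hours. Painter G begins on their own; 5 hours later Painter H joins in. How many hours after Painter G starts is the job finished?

In the first 5 hours Painter G alone does 5/40 = 1/8 of the job, leaving 7/8.
Once everyone is working, combined rate: 1/40 + 1/32 = (4 + 5)/160 = 9/160 per hour.
Remaining 7/8 at 9/160 per hour takes 140/9 hours.
Total from the start = 5 + 140/9 = 185/9 hours.

185/9 hours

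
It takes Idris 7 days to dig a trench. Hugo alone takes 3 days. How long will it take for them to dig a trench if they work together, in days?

21/10 days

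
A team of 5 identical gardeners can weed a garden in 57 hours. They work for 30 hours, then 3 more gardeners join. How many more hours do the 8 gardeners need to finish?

135/8 hours

One gardener does 1/285 of the job per hour.
After 30 hours with 5 gardeners, 10/19 is done (9/19 left).
With 8 gardeners the rate is 8/285, so the rest takes 9/19 ÷ 8/285 = 135/8 hours.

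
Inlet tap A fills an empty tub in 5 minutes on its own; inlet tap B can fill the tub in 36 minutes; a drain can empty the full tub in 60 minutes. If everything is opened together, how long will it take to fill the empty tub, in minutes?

90/19 minutes

Net rate = 1/5 + 1/36 − 1/60 = (36 + 5 − 3)/180 = 38/180 = 19/90 per minute.
Filling time = 1 ÷ (19/90) = 90/19 minutes.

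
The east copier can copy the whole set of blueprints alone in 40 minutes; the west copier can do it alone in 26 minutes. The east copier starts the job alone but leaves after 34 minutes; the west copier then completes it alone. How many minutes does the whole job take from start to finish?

379/10 minutes

In 34 minutes the east copier does 34/40 = 17/20 of the job, leaving 3/20.
The west copier works at 1/26 per minute, so finishing takes 3/20 ÷ 1/26 = 39/10 minutes.
Total time = 34 + 39/10 = 379/10 minutes.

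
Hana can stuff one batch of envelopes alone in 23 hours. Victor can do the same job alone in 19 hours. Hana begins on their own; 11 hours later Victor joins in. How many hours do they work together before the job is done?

38/7 hours

In the first 11 hours Hana alone does 11/23 of the job, leaving 12/23.
Once everyone is working, combined rate: 1/23 + 1/19 = (19 + 23)/437 = 42/437 per hour.
Remaining 12/23 at 42/437 per hour takes 38/7 hours.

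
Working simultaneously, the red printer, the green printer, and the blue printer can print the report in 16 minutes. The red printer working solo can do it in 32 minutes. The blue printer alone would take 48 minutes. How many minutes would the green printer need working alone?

Combined rate is 1/16 per minute.
Known contribution: 1/32 + 1/48 = (3 + 2)/96 = 5/96 per minute.
So the green printer's rate is 1/16 − 5/96 = 1/96, meaning 96 minutes alone.

96 minutes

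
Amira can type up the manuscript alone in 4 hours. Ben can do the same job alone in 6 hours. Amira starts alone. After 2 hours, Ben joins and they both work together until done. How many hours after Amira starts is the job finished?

16/5 hours

In the first 2 hours Amira alone does 2/4 = 1/2 of the job, leaving 1/2.
Once everyone is working, combined rate: 1/4 + 1/6 = (3 + 2)/12 = 5/12 per hour.
Remaining 1/2 at 5/12 per hour takes 6/5 hours.
Total from the start = 2 + 6/5 = 16/5 hours.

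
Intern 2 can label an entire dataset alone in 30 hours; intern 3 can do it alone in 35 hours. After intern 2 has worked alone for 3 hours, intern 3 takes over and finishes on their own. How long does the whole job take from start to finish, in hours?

69/2 hours

In 3 hours intern 2 does 3/30 = 1/10 of the job, leaving 9/10.
Intern 3 works at 1/35 per hour, so finishing takes 9/10 ÷ 1/35 = 63/2 hours.
Total time = 3 + 63/2 = 69/2 hours.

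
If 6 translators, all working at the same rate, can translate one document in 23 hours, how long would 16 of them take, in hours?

Total work is 6·23 = 138 translator-hours.
With 16 translators: 138/16 = 69/8 hours.

69/8 hours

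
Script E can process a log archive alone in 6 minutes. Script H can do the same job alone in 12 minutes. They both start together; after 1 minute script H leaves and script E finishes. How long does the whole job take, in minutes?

11/2 minutes

In the first 1 minute the combined rate is 1/4, so 1/4 of the job is done, leaving 3/4.
After script H leaves the rate is 1/6 per minute; the remaining 3/4 takes 9/2 minutes.
Total = 1 + 9/2 = 11/2 minutes.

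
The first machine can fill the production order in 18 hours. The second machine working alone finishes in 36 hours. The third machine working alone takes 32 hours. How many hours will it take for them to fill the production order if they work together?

Combined rate: 1/18 + 1/36 + 1/32 = (16 + 8 + 9)/288 = 33/288 = 11/96 per hour.
Time = 1 ÷ (11/96) = 96/11 hours.

96/11 hours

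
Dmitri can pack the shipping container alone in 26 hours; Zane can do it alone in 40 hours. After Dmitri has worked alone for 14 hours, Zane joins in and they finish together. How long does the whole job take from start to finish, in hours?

In 14 hours Dmitri does 14/26 = 7/13 of the job, leaving 6/13.
Dmitri and Zane together work at 33/520 per hour, so finishing takes 6/13 ÷ 33/520 = 80/11 hours.
Total time = 14 + 80/11 = 234/11 hours.

234/11 hours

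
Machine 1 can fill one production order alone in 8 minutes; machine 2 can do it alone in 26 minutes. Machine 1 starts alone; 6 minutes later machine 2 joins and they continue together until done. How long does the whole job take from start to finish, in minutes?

128/17 minutes

In 6 minutes machine 1 does 6/8 = 3/4 of the job, leaving 1/4.
Machine 1 and machine 2 together work at 17/104 per minute, so finishing takes 1/4 ÷ 17/104 = 26/17 minutes.
Total time = 6 + 26/17 = 128/17 minutes.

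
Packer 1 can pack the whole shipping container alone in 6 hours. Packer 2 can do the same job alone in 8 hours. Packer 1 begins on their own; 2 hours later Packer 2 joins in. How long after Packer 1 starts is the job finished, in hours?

In the first 2 hours Packer 1 alone does 2/6 = 1/3 of the job, leaving 2/3.
Once everyone is working, combined rate: 1/6 + 1/8 = (4 + 3)/24 = 7/24 per hour.
Remaining 2/3 at 7/24 per hour takes 16/7 hours.
Total from the start = 2 + 16/7 = 30/7 hours.

30/7 hours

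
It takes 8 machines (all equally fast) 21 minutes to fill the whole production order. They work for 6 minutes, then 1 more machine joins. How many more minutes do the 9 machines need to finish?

40/3 minutes

One machine does 1/168 of the job per minute.
After 6 minutes with 8 machines, 2/7 is done (5/7 left).
With 9 machines the rate is 9/168 = 3/56, so the rest takes 5/7 ÷ 3/56 = 40/3 minutes.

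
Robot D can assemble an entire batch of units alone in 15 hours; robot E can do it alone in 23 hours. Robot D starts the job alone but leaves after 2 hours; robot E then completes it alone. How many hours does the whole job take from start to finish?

329/15 hours

In 2 hours robot D does 2/15 of the job, leaving 13/15.
Robot E works at 1/23 per hour, so finishing takes 13/15 ÷ 1/23 = 299/15 hours.
Total time = 2 + 299/15 = 329/15 hours.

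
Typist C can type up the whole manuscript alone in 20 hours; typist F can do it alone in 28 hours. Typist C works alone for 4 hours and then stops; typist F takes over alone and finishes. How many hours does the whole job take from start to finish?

132/5 hours

In 4 hours typist C does 4/20 = 1/5 of the job, leaving 4/5.
Typist F works at 1/28 per hour, so finishing takes 4/5 ÷ 1/28 = 112/5 hours.
Total time = 4 + 112/5 = 132/5 hours.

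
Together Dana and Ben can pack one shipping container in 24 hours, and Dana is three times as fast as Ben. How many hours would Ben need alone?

96 hours

Let Ben's rate be r; then Dana's rate is 3r, so together (3 + 1)r = 4r = 1/24.
Thus r = 1/96 per hour.
Ben alone: 96 hours; Dana alone: 32 hours.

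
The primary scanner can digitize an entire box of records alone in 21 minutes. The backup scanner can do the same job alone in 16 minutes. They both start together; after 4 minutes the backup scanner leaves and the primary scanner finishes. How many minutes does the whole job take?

63/4 minutes

In the first 4 minutes the combined rate is 37/336, so 37/84 of the job is done, leaving 47/84.
After the backup scanner leaves the rate is 1/21 per minute; the remaining 47/84 takes 47/4 minutes.
Total = 4 + 47/4 = 63/4 minutes.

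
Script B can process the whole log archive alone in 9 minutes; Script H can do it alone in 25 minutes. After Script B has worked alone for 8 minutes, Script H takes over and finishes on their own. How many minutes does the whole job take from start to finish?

97/9 minutes

In 8 minutes Script B does 8/9 of the job, leaving 1/9.
Script H works at 1/25 per minute, so finishing takes 1/9 ÷ 1/25 = 25/9 minutes.
Total time = 8 + 25/9 = 97/9 minutes.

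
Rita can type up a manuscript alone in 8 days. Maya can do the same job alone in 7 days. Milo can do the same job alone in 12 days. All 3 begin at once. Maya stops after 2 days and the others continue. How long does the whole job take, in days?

24/7 days

In the first 2 days the combined rate is 59/168, so 59/84 of the job is done, leaving 25/84.
After Maya leaves the rate is 5/24 per day; the remaining 25/84 takes 10/7 days.
Total = 2 + 10/7 = 24/7 days.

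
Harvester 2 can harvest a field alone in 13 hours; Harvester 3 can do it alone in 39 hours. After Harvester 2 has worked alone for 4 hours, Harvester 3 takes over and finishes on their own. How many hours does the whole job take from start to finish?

31 hours

In 4 hours Harvester 2 does 4/13 of the job, leaving 9/13.
Harvester 3 works at 1/39 per hour, so finishing takes 9/13 ÷ 1/39 = 27 hours.
Total time = 4 + 27 = 31 hours.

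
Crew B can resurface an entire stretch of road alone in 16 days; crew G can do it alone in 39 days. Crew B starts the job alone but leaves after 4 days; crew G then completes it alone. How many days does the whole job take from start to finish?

133/4 days

In 4 days crew B does 4/16 = 1/4 of the job, leaving 3/4.
Crew G works at 1/39 per day, so finishing takes 3/4 ÷ 1/39 = 117/4 days.
Total time = 4 + 117/4 = 133/4 days.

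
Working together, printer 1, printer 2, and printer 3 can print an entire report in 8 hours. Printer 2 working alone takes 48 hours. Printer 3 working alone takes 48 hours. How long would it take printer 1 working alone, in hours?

Combined rate is 1/8 per hour.
Known contribution: 1/48 + 1/48 = (1 + 1)/48 = 2/48 = 1/24 per hour.
So printer 1's rate is 1/8 − 1/24 = 1/12, meaning 12 hours alone.

12 hours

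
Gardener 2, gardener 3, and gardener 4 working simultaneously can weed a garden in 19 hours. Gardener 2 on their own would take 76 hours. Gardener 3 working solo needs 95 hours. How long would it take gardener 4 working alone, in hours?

Combined rate is 1/19 per hour.
Known contribution: 1/76 + 1/95 = (5 + 4)/380 = 9/380 per hour.
So gardener 4's rate is 1/19 − 9/380 = 11/380, meaning 380/11 hours alone.

380/11 hours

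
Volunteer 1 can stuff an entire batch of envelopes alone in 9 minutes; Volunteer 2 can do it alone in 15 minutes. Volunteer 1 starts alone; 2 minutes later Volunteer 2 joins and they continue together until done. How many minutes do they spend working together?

35/8 minutes

In 2 minutes Volunteer 1 does 2/9 of the job, leaving 7/9.
Volunteer 1 and Volunteer 2 together work at 8/45 per minute, so finishing takes 7/9 ÷ 8/45 = 35/8 minutes.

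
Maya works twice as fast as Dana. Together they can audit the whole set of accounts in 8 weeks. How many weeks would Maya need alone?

Let Dana's rate be r; then Maya's rate is 2r, so together (2 + 1)r = 3r = 1/8.
Thus r = 1/24 per week.
Dana alone: 24 weeks; Maya alone: 12 weeks.

12 weeks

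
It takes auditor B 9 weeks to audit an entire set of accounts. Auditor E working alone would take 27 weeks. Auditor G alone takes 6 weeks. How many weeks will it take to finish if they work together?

Combined rate: 1/9 + 1/27 + 1/6 = (6 + 2 + 9)/54 = 17/54 per week.
Time = 1 ÷ (17/54) = 54/17 weeks.

54/17 weeks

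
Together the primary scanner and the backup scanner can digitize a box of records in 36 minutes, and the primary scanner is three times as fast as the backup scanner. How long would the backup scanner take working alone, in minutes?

Let the backup scanner's rate be r; then the primary scanner's rate is 3r, so together (3 + 1)r = 4r = 1/36.
Thus r = 1/144 per minute.
The backup scanner alone: 144 minutes; the primary scanner alone: 48 minutes.

144 minutes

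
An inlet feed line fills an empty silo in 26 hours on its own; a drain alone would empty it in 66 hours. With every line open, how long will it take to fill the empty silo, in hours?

Net rate = 1/26 − 1/66 = (33 − 13)/858 = 20/858 = 10/429 per hour.
Filling time = 1 ÷ (10/429) = 429/10 hours.

429/10 hours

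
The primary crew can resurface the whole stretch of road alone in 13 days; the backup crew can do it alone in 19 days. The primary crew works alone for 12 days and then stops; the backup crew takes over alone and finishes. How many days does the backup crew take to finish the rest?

19/13 days

In 12 days the primary crew does 12/13 of the job, leaving 1/13.
The backup crew works at 1/19 per day, so finishing takes 1/13 ÷ 1/19 = 19/13 days.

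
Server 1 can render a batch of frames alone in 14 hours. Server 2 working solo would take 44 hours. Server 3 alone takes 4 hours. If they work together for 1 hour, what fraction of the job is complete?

53/154

Combined rate: 1/14 + 1/44 + 1/4 = (22 + 7 + 77)/308 = 106/308 = 53/154 per hour.
In 1 hour they complete 1·53/154 = 53/154 of the job.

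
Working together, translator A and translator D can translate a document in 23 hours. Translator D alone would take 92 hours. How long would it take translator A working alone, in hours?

92/3 hours

Combined rate is 1/23 per hour.
Known contribution: 1/92 per hour.
So translator A's rate is 1/23 − 1/92 = 3/92, meaning 92/3 hours alone.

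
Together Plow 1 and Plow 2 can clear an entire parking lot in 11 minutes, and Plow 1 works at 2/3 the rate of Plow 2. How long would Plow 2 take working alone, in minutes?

55/3 minutes

Let Plow 2's rate be r; then Plow 1's rate is (2/3)r, so together (2/3 + 1)r = (5/3)r = 1/11.
Thus r = 3/55 per minute.
Plow 2 alone: 55/3 minutes; Plow 1 alone: 55/2 minutes.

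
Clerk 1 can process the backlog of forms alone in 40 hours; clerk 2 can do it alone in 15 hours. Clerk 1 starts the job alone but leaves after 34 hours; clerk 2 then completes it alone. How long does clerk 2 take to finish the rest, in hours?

In 34 hours clerk 1 does 34/40 = 17/20 of the job, leaving 3/20.
Clerk 2 works at 1/15 per hour, so finishing takes 3/20 ÷ 1/15 = 9/4 hours.

9/4 hours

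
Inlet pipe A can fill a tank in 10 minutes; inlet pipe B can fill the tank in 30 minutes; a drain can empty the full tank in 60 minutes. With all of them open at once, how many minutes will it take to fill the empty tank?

60/7 minutes

Net rate = 1/10 + 1/30 − 1/60 = (6 + 2 − 1)/60 = 7/60 per minute.
Filling time = 1 ÷ (7/60) = 60/7 minutes.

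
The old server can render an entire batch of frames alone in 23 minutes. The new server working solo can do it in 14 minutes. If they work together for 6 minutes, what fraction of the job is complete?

Combined rate: 1/23 + 1/14 = (14 + 23)/322 = 37/322 per minute.
In 6 minutes they complete 6·37/322 = 111/161 of the job.

111/161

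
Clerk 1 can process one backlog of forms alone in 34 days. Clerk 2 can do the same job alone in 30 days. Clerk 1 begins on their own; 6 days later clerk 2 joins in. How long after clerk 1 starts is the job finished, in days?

153/8 days

In the first 6 days clerk 1 alone does 6/34 = 3/17 of the job, leaving 14/17.
Once everyone is working, combined rate: 1/34 + 1/30 = (15 + 17)/510 = 32/510 = 16/255 per day.
Remaining 14/17 at 16/255 per day takes 105/8 days.
Total from the start = 6 + 105/8 = 153/8 days.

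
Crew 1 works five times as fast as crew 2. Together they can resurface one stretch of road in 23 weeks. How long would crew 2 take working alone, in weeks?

Let crew 2's rate be r; then crew 1's rate is 5r, so together (5 + 1)r = 6r = 1/23.
Thus r = 1/138 per week.
Crew 2 alone: 138 weeks; crew 1 alone: 138/5 weeks.

138 weeks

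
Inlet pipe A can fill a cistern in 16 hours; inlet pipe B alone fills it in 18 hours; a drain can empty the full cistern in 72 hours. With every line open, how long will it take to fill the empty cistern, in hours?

48/5 hours

Net rate = 1/16 + 1/18 − 1/72 = (9 + 8 − 2)/144 = 15/144 = 5/48 per hour.
Filling time = 1 ÷ (5/48) = 48/5 hours.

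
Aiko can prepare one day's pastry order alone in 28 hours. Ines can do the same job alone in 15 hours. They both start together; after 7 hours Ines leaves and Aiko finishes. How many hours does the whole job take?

In the first 7 hours the combined rate is 43/420, so 43/60 of the job is done, leaving 17/60.
After Ines leaves the rate is 1/28 per hour; the remaining 17/60 takes 119/15 hours.
Total = 7 + 119/15 = 224/15 hours.

224/15 hours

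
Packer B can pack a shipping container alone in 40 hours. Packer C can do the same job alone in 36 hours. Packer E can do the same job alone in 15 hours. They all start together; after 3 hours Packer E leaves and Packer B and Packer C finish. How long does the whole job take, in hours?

In the first 3 hours the combined rate is 43/360, so 43/120 of the job is done, leaving 77/120.
After Packer E leaves the rate is 19/360 per hour; the remaining 77/120 takes 231/19 hours.
Total = 3 + 231/19 = 288/19 hours.

288/19 hours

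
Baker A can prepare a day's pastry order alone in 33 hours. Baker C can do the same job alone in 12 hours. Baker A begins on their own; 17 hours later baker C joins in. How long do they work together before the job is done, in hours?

64/15 hours

In the first 17 hours baker A alone does 17/33 of the job, leaving 16/33.
Once everyone is working, combined rate: 1/33 + 1/12 = (4 + 11)/132 = 15/132 = 5/44 per hour.
Remaining 16/33 at 5/44 per hour takes 64/15 hours.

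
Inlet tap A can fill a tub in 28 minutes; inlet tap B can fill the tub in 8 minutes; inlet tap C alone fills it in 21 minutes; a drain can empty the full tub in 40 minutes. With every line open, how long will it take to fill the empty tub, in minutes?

60/11 minutes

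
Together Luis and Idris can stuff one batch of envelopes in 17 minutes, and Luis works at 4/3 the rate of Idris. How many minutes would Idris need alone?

Let Idris's rate be r; then Luis's rate is (4/3)r, so together (4/3 + 1)r = (7/3)r = 1/17.
Thus r = 3/119 per minute.
Idris alone: 119/3 minutes; Luis alone: 119/4 minutes.

119/3 minutes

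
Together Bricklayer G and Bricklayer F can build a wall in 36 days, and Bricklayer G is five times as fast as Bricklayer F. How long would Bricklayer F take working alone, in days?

216 days

Let Bricklayer F's rate be r; then Bricklayer G's rate is 5r, so together (5 + 1)r = 6r = 1/36.
Thus r = 1/216 per day.
Bricklayer F alone: 216 days; Bricklayer G alone: 216/5 days.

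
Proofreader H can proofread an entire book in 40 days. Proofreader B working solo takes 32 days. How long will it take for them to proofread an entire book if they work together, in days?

Combined rate: 1/40 + 1/32 = (4 + 5)/160 = 9/160 per day.
Time = 1 ÷ (9/160) = 160/9 days.

160/9 days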